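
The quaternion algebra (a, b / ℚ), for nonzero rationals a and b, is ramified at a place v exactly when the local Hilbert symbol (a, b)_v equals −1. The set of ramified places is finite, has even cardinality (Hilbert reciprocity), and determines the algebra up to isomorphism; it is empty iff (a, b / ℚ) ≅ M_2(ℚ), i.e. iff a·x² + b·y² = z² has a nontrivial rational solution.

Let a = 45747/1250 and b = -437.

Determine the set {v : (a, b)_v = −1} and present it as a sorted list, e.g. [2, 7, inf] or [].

[13, 17]

Mod squares: a ≡ 10166, b ≡ -437. Check v ∈ {∞, 2, 3, 5, 13, 17, 19, 23}.
v=17: a=17^1·(≡10), b=17^0·(≡5) mod 17; (10|17)=-1, (5|17)=-1; (−1)^{1·0·8}·(-1)^0·(-1)^1 = -1.
v=5: a=5^-4·(≡1), b=5^0·(≡3) mod 5; (1|5)=+1, (3|5)=-1; (−1)^{-4·0·2}·(+1)^0·(-1)^-4 = +1.
v=3: a=3^2·(≡2), b=3^0·(≡1) mod 3; (2|3)=-1, (1|3)=+1; (−1)^{2·0·1}·(-1)^0·(+1)^2 = +1.
v=23: a=23^1·(≡10), b=23^1·(≡4) mod 23; (10|23)=-1, (4|23)=+1; (−1)^{1·1·11}·(-1)^1·(+1)^1 = +1.
v=2: v_2(a)=-1, v_2(b)=0; units ≡ 3, 3 (mod 8); ε·ε+αω+βω = 1·1+-1·1+0·1 ≡ 0  ⇒  (a,b)_2 = +1.
v=∞: 10166 > 0 and -437 < 0  ⇒  (a,b)_∞ = +1.
v=13: a=13^1·(≡11), b=13^0·(≡5) mod 13; (11|13)=-1, (5|13)=-1; (−1)^{1·0·6}·(-1)^0·(-1)^1 = -1.
v=19: a=19^0·(≡6), b=19^1·(≡15) mod 19; (6|19)=+1, (15|19)=-1; (−1)^{0·1·9}·(+1)^1·(-1)^0 = +1.
|Ram(10166, -437)| = 2, even; anisotropic at {13, 17}.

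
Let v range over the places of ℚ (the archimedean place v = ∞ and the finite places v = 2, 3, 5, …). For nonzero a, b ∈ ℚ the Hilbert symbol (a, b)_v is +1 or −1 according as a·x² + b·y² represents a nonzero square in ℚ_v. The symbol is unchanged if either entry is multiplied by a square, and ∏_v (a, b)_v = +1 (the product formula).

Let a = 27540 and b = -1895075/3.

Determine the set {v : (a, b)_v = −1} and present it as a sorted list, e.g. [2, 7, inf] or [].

(a, b) ≡ (85, -4641) mod (ℚ^×)²; places V = {2, 3, 5, 7, 13, 17, ∞}.
(a,b)_13: α=0, u≡6; β=1, v≡11 (mod 13); (6|13)=-1, (11|13)=-1; sign (−1)^0·-1^1·-1^0 = -1.
(a,b)_17: α=1, u≡5; β=1, v≡15 (mod 17); (5|17)=-1, (15|17)=+1; sign (−1)^0·-1^1·+1^1 = -1.
(a,b)_3: α=4, u≡1; β=-1, v≡1 (mod 3); (1|3)=+1, (1|3)=+1; sign (−1)^0·+1^-1·+1^4 = +1.
(a,b)_5: α=1, u≡3; β=2, v≡4 (mod 5); (3|5)=-1, (4|5)=+1; sign (−1)^0·-1^2·+1^1 = +1.
(a,b)_2: α=2, β=0; u≡5, v≡7 (mod 8); ε(u)ε(v)=0·1, αω(v)=2·0, βω(u)=0·1; sum ≡ 0  ⇒  +1.
(a,b)_7: α=0, u≡2; β=3, v≡4 (mod 7); (2|7)=+1, (4|7)=+1; sign (−1)^0·+1^3·+1^0 = +1.
(a,b)_∞: sgn(85)=+, sgn(-4641)=−, so +1.
Ram(85, -4641) = {13, 17}; no ℚ_13-point on the conic.

[13, 17]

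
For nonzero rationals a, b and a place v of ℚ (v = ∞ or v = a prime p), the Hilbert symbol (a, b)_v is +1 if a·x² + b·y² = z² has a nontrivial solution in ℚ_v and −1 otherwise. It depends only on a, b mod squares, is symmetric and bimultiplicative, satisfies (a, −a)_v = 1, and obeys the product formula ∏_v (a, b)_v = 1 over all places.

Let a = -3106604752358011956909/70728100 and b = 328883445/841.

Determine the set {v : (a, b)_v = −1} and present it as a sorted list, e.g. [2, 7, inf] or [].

Mod squares: a ≡ -221, b ≡ 1045. Check v ∈ {∞, 2, 3, 5, 11, 13, 17, 19, 29}.
v=29: a=29^-4·(≡15), b=29^-2·(≡13) mod 29; (15|29)=-1, (13|29)=+1; (−1)^{-4·-2·14}·(-1)^-2·(+1)^-4 = +1.
v=2: v_2(a)=-2, v_2(b)=0; units ≡ 3, 5 (mod 8); ε·ε+αω+βω = 1·0+-2·1+0·1 ≡ 0  ⇒  (a,b)_2 = +1.
v=∞: -221 < 0 and 1045 > 0  ⇒  (a,b)_∞ = +1.
v=5: a=5^-2·(≡4), b=5^1·(≡4) mod 5; (4|5)=+1, (4|5)=+1; (−1)^{-2·1·2}·(+1)^1·(+1)^-2 = +1.
v=19: a=19^4·(≡16), b=19^1·(≡17) mod 19; (16|19)=+1, (17|19)=+1; (−1)^{4·1·9}·(+1)^1·(+1)^4 = +1.
v=13: a=13^1·(≡12), b=13^0·(≡8) mod 13; (12|13)=+1, (8|13)=-1; (−1)^{1·0·6}·(+1)^0·(-1)^1 = -1.
v=11: a=11^6·(≡8), b=11^3·(≡7) mod 11; (8|11)=-1, (7|11)=-1; (−1)^{6·3·5}·(-1)^3·(-1)^6 = -1.
v=3: a=3^6·(≡1), b=3^2·(≡1) mod 3; (1|3)=+1, (1|3)=+1; (−1)^{6·2·1}·(+1)^2·(+1)^6 = +1.
v=17: a=17^5·(≡8), b=17^2·(≡1) mod 17; (8|17)=+1, (1|17)=+1; (−1)^{5·2·8}·(+1)^2·(+1)^5 = +1.
(-221, 1045 / ℚ) ramifies at {11, 13}: a division algebra.

[11, 13]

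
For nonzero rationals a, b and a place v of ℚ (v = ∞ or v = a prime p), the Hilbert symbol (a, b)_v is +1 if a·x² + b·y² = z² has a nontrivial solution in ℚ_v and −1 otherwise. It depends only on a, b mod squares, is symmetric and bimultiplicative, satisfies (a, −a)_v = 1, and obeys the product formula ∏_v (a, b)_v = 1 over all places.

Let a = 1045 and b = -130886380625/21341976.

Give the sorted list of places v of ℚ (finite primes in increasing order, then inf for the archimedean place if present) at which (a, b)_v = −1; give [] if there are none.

[2, 11]

Mod squares: a ≡ 1045, b ≡ -1254. Check v ∈ {∞, 2, 3, 5, 7, 11, 13, 19, 23, 41}.
v=3: a=3^0·(≡1), b=3^-1·(≡2) mod 3; (1|3)=+1, (2|3)=-1; (−1)^{0·-1·1}·(+1)^-1·(-1)^0 = +1.
v=7: a=7^0·(≡2), b=7^2·(≡5) mod 7; (2|7)=+1, (5|7)=-1; (−1)^{0·2·3}·(+1)^2·(-1)^0 = +1.
v=∞: 1045 > 0 and -1254 < 0  ⇒  (a,b)_∞ = +1.
v=2: v_2(a)=0, v_2(b)=-3; units ≡ 5, 5 (mod 8); ε·ε+αω+βω = 0·0+0·1+-3·1 ≡ 1  ⇒  (a,b)_2 = -1.
v=19: a=19^1·(≡17), b=19^1·(≡3) mod 19; (17|19)=+1, (3|19)=-1; (−1)^{1·1·9}·(+1)^1·(-1)^1 = +1.
v=5: a=5^1·(≡4), b=5^4·(≡1) mod 5; (4|5)=+1, (1|5)=+1; (−1)^{1·4·2}·(+1)^4·(+1)^1 = +1.
v=23: a=23^0·(≡10), b=23^-2·(≡22) mod 23; (10|23)=-1, (22|23)=-1; (−1)^{0·-2·11}·(-1)^-2·(-1)^0 = +1.
v=11: a=11^1·(≡7), b=11^3·(≡8) mod 11; (7|11)=-1, (8|11)=-1; (−1)^{1·3·5}·(-1)^3·(-1)^1 = -1.
v=41: a=41^0·(≡20), b=41^-2·(≡35) mod 41; (20|41)=+1, (35|41)=-1; (−1)^{0·-2·20}·(+1)^-2·(-1)^0 = +1.
v=13: a=13^0·(≡5), b=13^2·(≡2) mod 13; (5|13)=-1, (2|13)=-1; (−1)^{0·2·6}·(-1)^2·(-1)^0 = +1.
(1045, -1254 / ℚ) ramifies at {2, 11}: a division algebra.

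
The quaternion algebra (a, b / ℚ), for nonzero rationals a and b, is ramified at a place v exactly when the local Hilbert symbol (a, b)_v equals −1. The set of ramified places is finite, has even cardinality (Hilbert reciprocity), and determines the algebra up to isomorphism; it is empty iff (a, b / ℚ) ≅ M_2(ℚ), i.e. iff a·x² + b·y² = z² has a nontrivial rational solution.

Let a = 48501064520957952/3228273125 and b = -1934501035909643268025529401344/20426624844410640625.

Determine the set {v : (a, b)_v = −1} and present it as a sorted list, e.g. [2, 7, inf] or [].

(a, b) ≡ (154, -19) mod (ℚ^×)²; places V = {2, 3, 5, 7, 11, 19, 23, 29, 37, ∞}.
(a,b)_37: α=-2, u≡2; β=-4, v≡14 (mod 37); (2|37)=-1, (14|37)=-1; sign (−1)^0·-1^-4·-1^-2 = +1.
(a,b)_19: α=2, u≡3; β=3, v≡3 (mod 19); (3|19)=-1, (3|19)=-1; sign (−1)^0·-1^3·-1^2 = -1.
(a,b)_2: α=25, β=44; u≡5, v≡5 (mod 8); ε(u)ε(v)=0·0, αω(v)=25·1, βω(u)=44·1; sum ≡ 1  ⇒  -1.
(a,b)_7: α=-3, u≡2; β=-8, v≡1 (mod 7); (2|7)=+1, (1|7)=+1; sign (−1)^0·+1^-8·+1^-3 = +1.
(a,b)_3: α=2, u≡1; β=4, v≡2 (mod 3); (1|3)=+1, (2|3)=-1; sign (−1)^0·+1^4·-1^2 = +1.
(a,b)_11: α=-1, u≡1; β=-2, v≡1 (mod 11); (1|11)=+1, (1|11)=+1; sign (−1)^0·+1^-2·+1^-1 = +1.
(a,b)_5: α=-4, u≡1; β=-6, v≡1 (mod 5); (1|5)=+1, (1|5)=+1; sign (−1)^0·+1^-6·+1^-4 = +1.
(a,b)_∞: sgn(154)=+, sgn(-19)=−, so +1.
(a,b)_23: α=2, u≡13; β=4, v≡12 (mod 23); (13|23)=+1, (12|23)=+1; sign (−1)^0·+1^4·+1^2 = +1.
(a,b)_29: α=2, u≡5; β=4, v≡12 (mod 29); (5|29)=+1, (12|29)=-1; sign (−1)^0·+1^4·-1^2 = +1.
|Ram(154, -19)| = 2, even; anisotropic at {2, 19}.

[2, 19]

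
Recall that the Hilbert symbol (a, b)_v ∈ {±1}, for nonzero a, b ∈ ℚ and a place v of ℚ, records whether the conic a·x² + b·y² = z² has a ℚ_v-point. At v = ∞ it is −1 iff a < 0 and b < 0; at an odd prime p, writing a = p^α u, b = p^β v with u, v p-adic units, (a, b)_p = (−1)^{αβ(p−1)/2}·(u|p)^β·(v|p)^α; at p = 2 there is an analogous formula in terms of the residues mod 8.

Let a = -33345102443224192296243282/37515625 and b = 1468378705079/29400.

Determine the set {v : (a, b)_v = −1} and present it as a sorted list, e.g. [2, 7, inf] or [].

[2, 3, 11, 19]

Mod squares: a ≡ -24882, b ≡ 3306. Check v ∈ {∞, 2, 3, 5, 7, 11, 13, 19, 29}.
v=5: a=5^-6·(≡3), b=5^-2·(≡4) mod 5; (3|5)=-1, (4|5)=+1; (−1)^{-6·-2·2}·(-1)^-2·(+1)^-6 = +1.
v=2: v_2(a)=1, v_2(b)=-3; units ≡ 7, 5 (mod 8); ε·ε+αω+βω = 1·0+1·1+-3·0 ≡ 1  ⇒  (a,b)_2 = -1.
v=3: a=3^5·(≡1), b=3^-1·(≡1) mod 3; (1|3)=+1, (1|3)=+1; (−1)^{5·-1·1}·(+1)^-1·(+1)^5 = -1.
v=∞: -24882 < 0 and 3306 > 0  ⇒  (a,b)_∞ = +1.
v=11: a=11^5·(≡3), b=11^2·(≡2) mod 11; (3|11)=+1, (2|11)=-1; (−1)^{5·2·5}·(+1)^2·(-1)^5 = -1.
v=13: a=13^5·(≡12), b=13^2·(≡9) mod 13; (12|13)=+1, (9|13)=+1; (−1)^{5·2·6}·(+1)^2·(+1)^5 = +1.
v=19: a=19^6·(≡2), b=19^5·(≡18) mod 19; (2|19)=-1, (18|19)=-1; (−1)^{6·5·9}·(-1)^5·(-1)^6 = -1.
v=7: a=7^-4·(≡6), b=7^-2·(≡4) mod 7; (6|7)=-1, (4|7)=+1; (−1)^{-4·-2·3}·(-1)^-2·(+1)^-4 = +1.
v=29: a=29^3·(≡21), b=29^1·(≡15) mod 29; (21|29)=-1, (15|29)=-1; (−1)^{3·1·14}·(-1)^1·(-1)^3 = +1.
(-24882, 3306 / ℚ) ramifies at {2, 3, 11, 19}: a division algebra.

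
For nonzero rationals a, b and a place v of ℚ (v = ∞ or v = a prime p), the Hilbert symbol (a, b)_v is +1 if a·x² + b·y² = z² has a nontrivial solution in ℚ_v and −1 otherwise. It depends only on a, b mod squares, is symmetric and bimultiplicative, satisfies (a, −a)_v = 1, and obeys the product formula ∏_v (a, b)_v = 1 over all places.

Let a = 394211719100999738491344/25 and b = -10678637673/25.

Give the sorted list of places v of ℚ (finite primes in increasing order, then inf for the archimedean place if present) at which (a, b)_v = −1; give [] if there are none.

[3, 31, 37, 43]

(a, b) ≡ (17501, -1627593) mod (ℚ^×)²; places V = {2, 3, 5, 11, 31, 37, 43, ∞}.
(a,b)_11: α=3, u≡2; β=1, v≡4 (mod 11); (2|11)=-1, (4|11)=+1; sign (−1)^1·-1^1·+1^3 = +1.
(a,b)_37: α=3, u≡17; β=1, v≡33 (mod 37); (17|37)=-1, (33|37)=+1; sign (−1)^0·-1^1·+1^3 = -1.
(a,b)_2: α=4, β=0; u≡5, v≡7 (mod 8); ε(u)ε(v)=0·1, αω(v)=4·0, βω(u)=0·1; sum ≡ 0  ⇒  +1.
(a,b)_3: α=14, u≡2; β=9, v≡1 (mod 3); (2|3)=-1, (1|3)=+1; sign (−1)^0·-1^9·+1^14 = -1.
(a,b)_43: α=3, u≡29; β=1, v≡32 (mod 43); (29|43)=-1, (32|43)=-1; sign (−1)^1·-1^1·-1^3 = -1.
(a,b)_∞: sgn(17501)=+, sgn(-1627593)=−, so +1.
(a,b)_5: α=-2, u≡4; β=-2, v≡2 (mod 5); (4|5)=+1, (2|5)=-1; sign (−1)^0·+1^-2·-1^-2 = +1.
(a,b)_31: α=2, u≡3; β=1, v≡15 (mod 31); (3|31)=-1, (15|31)=-1; sign (−1)^0·-1^1·-1^2 = -1.
|Ram(17501, -1627593)| = 4, even; anisotropic at {3, 31, 37, 43}.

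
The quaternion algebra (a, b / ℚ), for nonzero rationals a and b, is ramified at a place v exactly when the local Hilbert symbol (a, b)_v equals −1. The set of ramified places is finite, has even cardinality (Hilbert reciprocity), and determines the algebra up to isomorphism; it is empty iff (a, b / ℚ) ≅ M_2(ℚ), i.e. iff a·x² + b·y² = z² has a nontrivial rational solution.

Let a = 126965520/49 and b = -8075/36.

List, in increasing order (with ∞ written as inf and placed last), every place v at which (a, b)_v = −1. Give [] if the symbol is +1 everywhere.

Mod squares: a ≡ 881705, b ≡ -323. Check v ∈ {∞, 2, 3, 5, 7, 11, 17, 19, 23, 41}.
v=17: a=17^1·(≡8), b=17^1·(≡9) mod 17; (8|17)=+1, (9|17)=+1; (−1)^{1·1·8}·(+1)^1·(+1)^1 = +1.
v=19: a=19^0·(≡10), b=19^1·(≡13) mod 19; (10|19)=-1, (13|19)=-1; (−1)^{0·1·9}·(-1)^1·(-1)^0 = -1.
v=2: v_2(a)=4, v_2(b)=-2; units ≡ 1, 5 (mod 8); ε·ε+αω+βω = 0·0+4·1+-2·0 ≡ 0  ⇒  (a,b)_2 = +1.
v=41: a=41^1·(≡9), b=41^0·(≡16) mod 41; (9|41)=+1, (16|41)=+1; (−1)^{1·0·20}·(+1)^0·(+1)^1 = +1.
v=23: a=23^1·(≡11), b=23^0·(≡14) mod 23; (11|23)=-1, (14|23)=-1; (−1)^{1·0·11}·(-1)^0·(-1)^1 = -1.
v=5: a=5^1·(≡1), b=5^2·(≡2) mod 5; (1|5)=+1, (2|5)=-1; (−1)^{1·2·2}·(+1)^2·(-1)^1 = -1.
v=∞: 881705 > 0 and -323 < 0  ⇒  (a,b)_∞ = +1.
v=3: a=3^2·(≡2), b=3^-2·(≡1) mod 3; (2|3)=-1, (1|3)=+1; (−1)^{2·-2·1}·(-1)^-2·(+1)^2 = +1.
v=11: a=11^1·(≡4), b=11^0·(≡7) mod 11; (4|11)=+1, (7|11)=-1; (−1)^{1·0·5}·(+1)^0·(-1)^1 = -1.
v=7: a=7^-2·(≡3), b=7^0·(≡3) mod 7; (3|7)=-1, (3|7)=-1; (−1)^{-2·0·3}·(-1)^0·(-1)^-2 = +1.
(881705, -323 / ℚ) ramifies at {5, 11, 19, 23}: a division algebra.

[5, 11, 19, 23]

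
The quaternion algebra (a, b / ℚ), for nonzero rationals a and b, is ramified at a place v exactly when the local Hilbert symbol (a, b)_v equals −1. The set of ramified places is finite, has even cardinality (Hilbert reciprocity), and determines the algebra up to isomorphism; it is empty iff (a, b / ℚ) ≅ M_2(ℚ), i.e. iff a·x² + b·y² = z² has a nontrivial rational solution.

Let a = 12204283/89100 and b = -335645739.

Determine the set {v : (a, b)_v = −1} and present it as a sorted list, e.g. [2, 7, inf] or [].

[11, 23]

Mod squares: a ≡ 55913, b ≡ -70499. Check v ∈ {∞, 2, 3, 5, 7, 11, 13, 17, 23, 29}.
v=23: a=23^1·(≡6), b=23^2·(≡10) mod 23; (6|23)=+1, (10|23)=-1; (−1)^{1·2·11}·(+1)^2·(-1)^1 = -1.
v=∞: 55913 > 0 and -70499 < 0  ⇒  (a,b)_∞ = +1.
v=13: a=13^1·(≡2), b=13^1·(≡7) mod 13; (2|13)=-1, (7|13)=-1; (−1)^{1·1·6}·(-1)^1·(-1)^1 = +1.
v=11: a=11^-1·(≡9), b=11^1·(≡3) mod 11; (9|11)=+1, (3|11)=+1; (−1)^{-1·1·5}·(+1)^1·(+1)^-1 = -1.
v=29: a=29^0·(≡25), b=29^1·(≡25) mod 29; (25|29)=+1, (25|29)=+1; (−1)^{0·1·14}·(+1)^1·(+1)^0 = +1.
v=3: a=3^-4·(≡2), b=3^2·(≡1) mod 3; (2|3)=-1, (1|3)=+1; (−1)^{-4·2·1}·(-1)^2·(+1)^-4 = +1.
v=2: v_2(a)=-2, v_2(b)=0; units ≡ 1, 5 (mod 8); ε·ε+αω+βω = 0·0+-2·1+0·0 ≡ 0  ⇒  (a,b)_2 = +1.
v=17: a=17^1·(≡2), b=17^1·(≡1) mod 17; (2|17)=+1, (1|17)=+1; (−1)^{1·1·8}·(+1)^1·(+1)^1 = +1.
v=5: a=5^-2·(≡2), b=5^0·(≡1) mod 5; (2|5)=-1, (1|5)=+1; (−1)^{-2·0·2}·(-1)^0·(+1)^-2 = +1.
v=7: a=7^4·(≡2), b=7^0·(≡5) mod 7; (2|7)=+1, (5|7)=-1; (−1)^{4·0·3}·(+1)^0·(-1)^4 = +1.
(55913, -70499 / ℚ) ramifies at {11, 23}: a division algebra.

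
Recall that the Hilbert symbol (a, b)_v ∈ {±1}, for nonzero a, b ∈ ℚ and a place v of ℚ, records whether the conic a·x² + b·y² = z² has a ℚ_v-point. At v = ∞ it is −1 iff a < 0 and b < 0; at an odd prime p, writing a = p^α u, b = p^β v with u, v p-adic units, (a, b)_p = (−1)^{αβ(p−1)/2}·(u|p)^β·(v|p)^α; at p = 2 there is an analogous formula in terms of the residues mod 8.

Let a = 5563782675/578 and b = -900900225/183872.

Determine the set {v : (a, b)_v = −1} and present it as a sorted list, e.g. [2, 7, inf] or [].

(a, b) ≡ (6, -17) mod (ℚ^×)²; places V = {2, 3, 5, 11, 13, 17, 23, 29, ∞}.
(a,b)_11: α=2, u≡6; β=0, v≡4 (mod 11); (6|11)=-1, (4|11)=+1; sign (−1)^0·-1^0·+1^2 = +1.
(a,b)_29: α=2, u≡4; β=2, v≡15 (mod 29); (4|29)=+1, (15|29)=-1; sign (−1)^0·+1^2·-1^2 = +1.
(a,b)_17: α=-2, u≡7; β=-1, v≡9 (mod 17); (7|17)=-1, (9|17)=+1; sign (−1)^0·-1^-1·+1^-2 = -1.
(a,b)_13: α=0, u≡8; β=-2, v≡1 (mod 13); (8|13)=-1, (1|13)=+1; sign (−1)^0·-1^-2·+1^0 = +1.
(a,b)_∞: sgn(6)=+, sgn(-17)=−, so +1.
(a,b)_2: α=-1, β=-6; u≡3, v≡7 (mod 8); ε(u)ε(v)=1·1, αω(v)=-1·0, βω(u)=-6·1; sum ≡ 1  ⇒  -1.
(a,b)_3: α=7, u≡2; β=4, v≡1 (mod 3); (2|3)=-1, (1|3)=+1; sign (−1)^0·-1^4·+1^7 = +1.
(a,b)_5: α=2, u≡4; β=2, v≡3 (mod 5); (4|5)=+1, (3|5)=-1; sign (−1)^0·+1^2·-1^2 = +1.
(a,b)_23: α=0, u≡12; β=2, v≡1 (mod 23); (12|23)=+1, (1|23)=+1; sign (−1)^0·+1^2·+1^0 = +1.
|Ram(6, -17)| = 2, even; anisotropic at {2, 17}.

[2, 17]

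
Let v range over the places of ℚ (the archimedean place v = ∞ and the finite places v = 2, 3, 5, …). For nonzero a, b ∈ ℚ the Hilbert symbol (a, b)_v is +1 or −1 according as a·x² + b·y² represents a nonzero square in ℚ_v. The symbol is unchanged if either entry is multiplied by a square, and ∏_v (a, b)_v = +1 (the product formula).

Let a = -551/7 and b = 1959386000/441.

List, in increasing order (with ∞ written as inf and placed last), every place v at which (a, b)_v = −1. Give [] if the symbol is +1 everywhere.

[5, 7, 19, 29]

Mod squares: a ≡ -3857, b ≡ 28985. Check v ∈ {∞, 2, 3, 5, 7, 11, 13, 17, 19, 29, 31}.
v=29: a=29^1·(≡18), b=29^0·(≡12) mod 29; (18|29)=-1, (12|29)=-1; (−1)^{1·0·14}·(-1)^0·(-1)^1 = -1.
v=2: v_2(a)=0, v_2(b)=4; units ≡ 7, 1 (mod 8); ε·ε+αω+βω = 1·0+0·0+4·0 ≡ 0  ⇒  (a,b)_2 = +1.
v=11: a=11^0·(≡3), b=11^1·(≡8) mod 11; (3|11)=+1, (8|11)=-1; (−1)^{0·1·5}·(+1)^1·(-1)^0 = +1.
v=17: a=17^0·(≡16), b=17^1·(≡11) mod 17; (16|17)=+1, (11|17)=-1; (−1)^{0·1·8}·(+1)^1·(-1)^0 = +1.
v=∞: -3857 < 0 and 28985 > 0  ⇒  (a,b)_∞ = +1.
v=5: a=5^0·(≡2), b=5^3·(≡3) mod 5; (2|5)=-1, (3|5)=-1; (−1)^{0·3·2}·(-1)^3·(-1)^0 = -1.
v=13: a=13^0·(≡3), b=13^2·(≡11) mod 13; (3|13)=+1, (11|13)=-1; (−1)^{0·2·6}·(+1)^2·(-1)^0 = +1.
v=7: a=7^-1·(≡2), b=7^-2·(≡6) mod 7; (2|7)=+1, (6|7)=-1; (−1)^{-1·-2·3}·(+1)^-2·(-1)^-1 = -1.
v=31: a=31^0·(≡1), b=31^1·(≡1) mod 31; (1|31)=+1, (1|31)=+1; (−1)^{0·1·15}·(+1)^1·(+1)^0 = +1.
v=19: a=19^1·(≡4), b=19^0·(≡14) mod 19; (4|19)=+1, (14|19)=-1; (−1)^{1·0·9}·(+1)^0·(-1)^1 = -1.
v=3: a=3^0·(≡1), b=3^-2·(≡2) mod 3; (1|3)=+1, (2|3)=-1; (−1)^{0·-2·1}·(+1)^-2·(-1)^0 = +1.
(-3857, 28985 / ℚ) ramifies at {5, 7, 19, 29}: a division algebra.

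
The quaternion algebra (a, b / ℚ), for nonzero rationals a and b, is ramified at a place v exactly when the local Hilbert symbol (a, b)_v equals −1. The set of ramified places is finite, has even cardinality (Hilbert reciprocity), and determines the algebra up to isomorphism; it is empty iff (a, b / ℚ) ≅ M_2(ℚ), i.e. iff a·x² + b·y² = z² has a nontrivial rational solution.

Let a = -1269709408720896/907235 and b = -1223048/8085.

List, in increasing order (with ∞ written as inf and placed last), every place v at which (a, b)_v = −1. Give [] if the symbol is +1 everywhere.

(a, b) ≡ (-210, -330) mod (ℚ^×)²; places V = {2, 3, 5, 7, 11, 13, 17, 23, ∞}.
(a,b)_∞: sgn(-210)=−, sgn(-330)=−, so -1.
(a,b)_3: α=1, u≡2; β=-1, v≡1 (mod 3); (2|3)=-1, (1|3)=+1; sign (−1)^1·-1^-1·+1^1 = +1.
(a,b)_7: α=-3, u≡3; β=-2, v≡5 (mod 7); (3|7)=-1, (5|7)=-1; sign (−1)^0·-1^-2·-1^-3 = -1.
(a,b)_17: α=4, u≡10; β=2, v≡12 (mod 17); (10|17)=-1, (12|17)=-1; sign (−1)^0·-1^2·-1^4 = +1.
(a,b)_13: α=2, u≡11; β=0, v≡8 (mod 13); (11|13)=-1, (8|13)=-1; sign (−1)^0·-1^0·-1^2 = +1.
(a,b)_2: α=11, β=3; u≡7, v≡3 (mod 8); ε(u)ε(v)=1·1, αω(v)=11·1, βω(u)=3·0; sum ≡ 0  ⇒  +1.
(a,b)_23: α=-2, u≡15; β=2, v≡22 (mod 23); (15|23)=-1, (22|23)=-1; sign (−1)^0·-1^2·-1^-2 = +1.
(a,b)_11: α=4, u≡7; β=-1, v≡1 (mod 11); (7|11)=-1, (1|11)=+1; sign (−1)^0·-1^-1·+1^4 = -1.
(a,b)_5: α=-1, u≡2; β=-1, v≡1 (mod 5); (2|5)=-1, (1|5)=+1; sign (−1)^0·-1^-1·+1^-1 = -1.
|Ram(-210, -330)| = 4, even; anisotropic at {5, 7, 11, ∞}.

[5, 7, 11, inf]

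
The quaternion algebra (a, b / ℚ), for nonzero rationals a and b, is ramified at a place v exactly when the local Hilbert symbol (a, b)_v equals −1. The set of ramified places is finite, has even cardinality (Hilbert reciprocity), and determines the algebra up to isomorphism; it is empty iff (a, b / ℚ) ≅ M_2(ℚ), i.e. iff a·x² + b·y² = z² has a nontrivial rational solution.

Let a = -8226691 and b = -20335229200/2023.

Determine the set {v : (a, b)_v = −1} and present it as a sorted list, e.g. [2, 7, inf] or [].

Mod squares: a ≡ -8226691, b ≡ -2105719. Check v ∈ {∞, 2, 5, 7, 11, 13, 17, 23, 29, 37, 41}.
v=29: a=29^1·(≡28), b=29^1·(≡7) mod 29; (28|29)=+1, (7|29)=+1; (−1)^{1·1·14}·(+1)^1·(+1)^1 = +1.
v=7: a=7^0·(≡3), b=7^-1·(≡4) mod 7; (3|7)=-1, (4|7)=+1; (−1)^{0·-1·3}·(-1)^-1·(+1)^0 = -1.
v=41: a=41^1·(≡3), b=41^1·(≡28) mod 41; (3|41)=-1, (28|41)=-1; (−1)^{1·1·20}·(-1)^1·(-1)^1 = +1.
v=∞: -8226691 < 0 and -2105719 < 0  ⇒  (a,b)_∞ = -1.
v=5: a=5^0·(≡4), b=5^2·(≡4) mod 5; (4|5)=+1, (4|5)=+1; (−1)^{0·2·2}·(+1)^2·(+1)^0 = +1.
v=13: a=13^0·(≡8), b=13^2·(≡7) mod 13; (8|13)=-1, (7|13)=-1; (−1)^{0·2·6}·(-1)^2·(-1)^0 = +1.
v=17: a=17^1·(≡16), b=17^-2·(≡5) mod 17; (16|17)=+1, (5|17)=-1; (−1)^{1·-2·8}·(+1)^-2·(-1)^1 = -1.
v=37: a=37^1·(≡27), b=37^0·(≡16) mod 37; (27|37)=+1, (16|37)=+1; (−1)^{1·0·18}·(+1)^0·(+1)^1 = +1.
v=2: v_2(a)=0, v_2(b)=4; units ≡ 5, 1 (mod 8); ε·ε+αω+βω = 0·0+0·0+4·1 ≡ 0  ⇒  (a,b)_2 = +1.
v=11: a=11^1·(≡9), b=11^1·(≡5) mod 11; (9|11)=+1, (5|11)=+1; (−1)^{1·1·5}·(+1)^1·(+1)^1 = -1.
v=23: a=23^0·(≡18), b=23^1·(≡22) mod 23; (18|23)=+1, (22|23)=-1; (−1)^{0·1·11}·(+1)^1·(-1)^0 = +1.
(-8226691, -2105719 / ℚ) ramifies at {7, 11, 17, ∞}: a division algebra.

[7, 11, 17, inf]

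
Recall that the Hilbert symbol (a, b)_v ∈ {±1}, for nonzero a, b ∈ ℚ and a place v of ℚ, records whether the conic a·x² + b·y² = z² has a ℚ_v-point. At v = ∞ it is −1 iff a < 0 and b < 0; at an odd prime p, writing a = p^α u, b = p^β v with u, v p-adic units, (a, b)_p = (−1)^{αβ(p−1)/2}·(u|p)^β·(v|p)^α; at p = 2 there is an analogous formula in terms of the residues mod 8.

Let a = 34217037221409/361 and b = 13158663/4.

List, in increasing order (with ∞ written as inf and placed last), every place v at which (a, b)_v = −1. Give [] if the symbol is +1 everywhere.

Mod squares: a ≡ 3689, b ≡ 13158663. Check v ∈ {∞, 2, 3, 7, 17, 19, 29, 31, 41}.
v=7: a=7^1·(≡1), b=7^1·(≡2) mod 7; (1|7)=+1, (2|7)=+1; (−1)^{1·1·3}·(+1)^1·(+1)^1 = -1.
v=3: a=3^8·(≡2), b=3^1·(≡2) mod 3; (2|3)=-1, (2|3)=-1; (−1)^{8·1·1}·(-1)^1·(-1)^8 = -1.
v=19: a=19^-2·(≡12), b=19^0·(≡1) mod 19; (12|19)=-1, (1|19)=+1; (−1)^{-2·0·9}·(-1)^0·(+1)^-2 = +1.
v=17: a=17^1·(≡1), b=17^1·(≡3) mod 17; (1|17)=+1, (3|17)=-1; (−1)^{1·1·8}·(+1)^1·(-1)^1 = -1.
v=2: v_2(a)=0, v_2(b)=-2; units ≡ 1, 7 (mod 8); ε·ε+αω+βω = 0·1+0·0+-2·0 ≡ 0  ⇒  (a,b)_2 = +1.
v=∞: 3689 > 0 and 13158663 > 0  ⇒  (a,b)_∞ = +1.
v=29: a=29^2·(≡28), b=29^1·(≡25) mod 29; (28|29)=+1, (25|29)=+1; (−1)^{2·1·14}·(+1)^1·(+1)^2 = +1.
v=31: a=31^1·(≡15), b=31^1·(≡13) mod 31; (15|31)=-1, (13|31)=-1; (−1)^{1·1·15}·(-1)^1·(-1)^1 = -1.
v=41: a=41^2·(≡18), b=41^1·(≡9) mod 41; (18|41)=+1, (9|41)=+1; (−1)^{2·1·20}·(+1)^1·(+1)^2 = +1.
Ram(3689, 13158663) = {3, 7, 17, 31}; no ℚ_3-point on the conic.

[3, 7, 17, 31]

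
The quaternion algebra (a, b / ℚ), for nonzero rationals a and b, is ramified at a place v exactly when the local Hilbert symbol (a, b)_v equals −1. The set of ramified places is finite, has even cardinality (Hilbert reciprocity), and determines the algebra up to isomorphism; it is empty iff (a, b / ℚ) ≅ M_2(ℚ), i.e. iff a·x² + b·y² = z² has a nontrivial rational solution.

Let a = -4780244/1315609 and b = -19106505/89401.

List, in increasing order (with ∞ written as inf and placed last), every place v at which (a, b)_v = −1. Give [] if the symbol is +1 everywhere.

[2, inf]

(a, b) ≡ (-29, -145) mod (ℚ^×)²; places V = {2, 3, 5, 7, 11, 13, 23, 29, 31, 37, ∞}.
(a,b)_7: α=2, u≡3; β=0, v≡4 (mod 7); (3|7)=-1, (4|7)=+1; sign (−1)^0·-1^0·+1^2 = +1.
(a,b)_29: α=3, u≡16; β=1, v≡28 (mod 29); (16|29)=+1, (28|29)=+1; sign (−1)^0·+1^1·+1^3 = +1.
(a,b)_∞: sgn(-29)=−, sgn(-145)=−, so -1.
(a,b)_2: α=2, β=0; u≡3, v≡7 (mod 8); ε(u)ε(v)=1·1, αω(v)=2·0, βω(u)=0·1; sum ≡ 1  ⇒  -1.
(a,b)_37: α=-2, u≡29; β=0, v≡4 (mod 37); (29|37)=-1, (4|37)=+1; sign (−1)^0·-1^0·+1^-2 = +1.
(a,b)_13: α=0, u≡10; β=-2, v≡7 (mod 13); (10|13)=+1, (7|13)=-1; sign (−1)^0·+1^-2·-1^0 = +1.
(a,b)_3: α=0, u≡1; β=2, v≡2 (mod 3); (1|3)=+1, (2|3)=-1; sign (−1)^0·+1^2·-1^0 = +1.
(a,b)_31: α=-2, u≡16; β=0, v≡9 (mod 31); (16|31)=+1, (9|31)=+1; sign (−1)^0·+1^0·+1^-2 = +1.
(a,b)_5: α=0, u≡4; β=1, v≡4 (mod 5); (4|5)=+1, (4|5)=+1; sign (−1)^0·+1^1·+1^0 = +1.
(a,b)_23: α=0, u≡11; β=-2, v≡4 (mod 23); (11|23)=-1, (4|23)=+1; sign (−1)^0·-1^-2·+1^0 = +1.
(a,b)_11: α=0, u≡9; β=4, v≡1 (mod 11); (9|11)=+1, (1|11)=+1; sign (−1)^0·+1^4·+1^0 = +1.
|Ram(-29, -145)| = 2, even; anisotropic at {2, ∞}.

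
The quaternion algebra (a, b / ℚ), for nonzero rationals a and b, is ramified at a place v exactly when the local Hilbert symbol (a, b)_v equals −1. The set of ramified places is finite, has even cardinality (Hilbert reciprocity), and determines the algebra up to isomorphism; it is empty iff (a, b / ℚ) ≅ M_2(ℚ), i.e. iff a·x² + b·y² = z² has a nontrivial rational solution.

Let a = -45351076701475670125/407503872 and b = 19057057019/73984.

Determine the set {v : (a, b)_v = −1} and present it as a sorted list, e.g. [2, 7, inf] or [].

Mod squares: a ≡ -85085, b ≡ 19019. Check v ∈ {∞, 2, 3, 5, 7, 11, 13, 17, 19}.
v=11: a=11^5·(≡5), b=11^3·(≡2) mod 11; (5|11)=+1, (2|11)=-1; (−1)^{5·3·5}·(+1)^3·(-1)^5 = +1.
v=∞: -85085 < 0 and 19019 > 0  ⇒  (a,b)_∞ = +1.
v=17: a=17^-3·(≡3), b=17^-2·(≡1) mod 17; (3|17)=-1, (1|17)=+1; (−1)^{-3·-2·8}·(-1)^-2·(+1)^-3 = +1.
v=19: a=19^2·(≡9), b=19^1·(≡13) mod 19; (9|19)=+1, (13|19)=-1; (−1)^{2·1·9}·(+1)^1·(-1)^2 = +1.
v=13: a=13^5·(≡6), b=13^3·(≡7) mod 13; (6|13)=-1, (7|13)=-1; (−1)^{5·3·6}·(-1)^3·(-1)^5 = +1.
v=2: v_2(a)=-10, v_2(b)=-8; units ≡ 3, 3 (mod 8); ε·ε+αω+βω = 1·1+-10·1+-8·1 ≡ 1  ⇒  (a,b)_2 = -1.
v=5: a=5^3·(≡2), b=5^0·(≡1) mod 5; (2|5)=-1, (1|5)=+1; (−1)^{3·0·2}·(-1)^0·(+1)^3 = +1.
v=7: a=7^5·(≡1), b=7^3·(≡2) mod 7; (1|7)=+1, (2|7)=+1; (−1)^{5·3·3}·(+1)^3·(+1)^5 = -1.
v=3: a=3^-4·(≡1), b=3^0·(≡2) mod 3; (1|3)=+1, (2|3)=-1; (−1)^{-4·0·1}·(+1)^0·(-1)^-4 = +1.
(-85085, 19019 / ℚ) ramifies at {2, 7}: a division algebra.

[2, 7]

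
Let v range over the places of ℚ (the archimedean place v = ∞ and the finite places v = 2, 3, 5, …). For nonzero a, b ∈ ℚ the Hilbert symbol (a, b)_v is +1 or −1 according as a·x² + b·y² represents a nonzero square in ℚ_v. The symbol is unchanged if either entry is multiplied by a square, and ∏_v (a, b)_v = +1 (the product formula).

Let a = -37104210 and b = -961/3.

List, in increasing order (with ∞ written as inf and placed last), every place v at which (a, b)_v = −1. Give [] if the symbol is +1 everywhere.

Mod squares: a ≡ -4290, b ≡ -3. Check v ∈ {∞, 2, 3, 5, 11, 13, 31}.
v=2: v_2(a)=1, v_2(b)=0; units ≡ 7, 5 (mod 8); ε·ε+αω+βω = 1·0+1·1+0·0 ≡ 1  ⇒  (a,b)_2 = -1.
v=∞: -4290 < 0 and -3 < 0  ⇒  (a,b)_∞ = -1.
v=13: a=13^1·(≡6), b=13^0·(≡9) mod 13; (6|13)=-1, (9|13)=+1; (−1)^{1·0·6}·(-1)^0·(+1)^1 = +1.
v=31: a=31^2·(≡16), b=31^2·(≡10) mod 31; (16|31)=+1, (10|31)=+1; (−1)^{2·2·15}·(+1)^2·(+1)^2 = +1.
v=11: a=11^1·(≡7), b=11^0·(≡6) mod 11; (7|11)=-1, (6|11)=-1; (−1)^{1·0·5}·(-1)^0·(-1)^1 = -1.
v=5: a=5^1·(≡3), b=5^0·(≡3) mod 5; (3|5)=-1, (3|5)=-1; (−1)^{1·0·2}·(-1)^0·(-1)^1 = -1.
v=3: a=3^3·(≡1), b=3^-1·(≡2) mod 3; (1|3)=+1, (2|3)=-1; (−1)^{3·-1·1}·(+1)^-1·(-1)^3 = +1.
|Ram(-4290, -3)| = 4, even; anisotropic at {2, 5, 11, ∞}.

[2, 5, 11, inf]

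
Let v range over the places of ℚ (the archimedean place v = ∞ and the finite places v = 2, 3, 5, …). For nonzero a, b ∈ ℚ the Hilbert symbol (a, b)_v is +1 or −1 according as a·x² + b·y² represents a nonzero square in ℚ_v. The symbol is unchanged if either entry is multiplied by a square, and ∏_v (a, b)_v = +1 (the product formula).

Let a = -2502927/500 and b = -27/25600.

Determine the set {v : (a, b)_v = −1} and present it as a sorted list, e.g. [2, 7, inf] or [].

[5, 17, 41, inf]

(a, b) ≡ (-1390515, -3) mod (ℚ^×)²; places V = {2, 3, 5, 7, 17, 19, 41, ∞}.
(a,b)_17: α=1, u≡13; β=0, v≡5 (mod 17); (13|17)=+1, (5|17)=-1; sign (−1)^0·+1^0·-1^1 = -1.
(a,b)_5: α=-3, u≡2; β=-2, v≡2 (mod 5); (2|5)=-1, (2|5)=-1; sign (−1)^0·-1^-2·-1^-3 = -1.
(a,b)_3: α=3, u≡1; β=3, v≡2 (mod 3); (1|3)=+1, (2|3)=-1; sign (−1)^1·+1^3·-1^3 = +1.
(a,b)_19: α=1, u≡18; β=0, v≡7 (mod 19); (18|19)=-1, (7|19)=+1; sign (−1)^0·-1^0·+1^1 = +1.
(a,b)_∞: sgn(-1390515)=−, sgn(-3)=−, so -1.
(a,b)_2: α=-2, β=-10; u≡5, v≡5 (mod 8); ε(u)ε(v)=0·0, αω(v)=-2·1, βω(u)=-10·1; sum ≡ 0  ⇒  +1.
(a,b)_41: α=1, u≡31; β=0, v≡6 (mod 41); (31|41)=+1, (6|41)=-1; sign (−1)^0·+1^0·-1^1 = -1.
(a,b)_7: α=1, u≡2; β=0, v≡1 (mod 7); (2|7)=+1, (1|7)=+1; sign (−1)^0·+1^0·+1^1 = +1.
Ram(-1390515, -3) = {5, 17, 41, ∞}; no ℚ_5-point on the conic.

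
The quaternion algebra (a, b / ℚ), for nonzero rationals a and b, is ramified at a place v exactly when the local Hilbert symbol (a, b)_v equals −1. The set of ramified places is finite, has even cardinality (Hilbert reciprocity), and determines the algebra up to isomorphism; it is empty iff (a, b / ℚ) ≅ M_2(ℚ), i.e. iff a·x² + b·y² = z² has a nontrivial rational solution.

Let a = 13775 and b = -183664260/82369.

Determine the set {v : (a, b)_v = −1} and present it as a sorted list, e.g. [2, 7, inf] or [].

[2, 3, 13, 17, 19, 29]

Mod squares: a ≡ 551, b ≡ -62985. Check v ∈ {∞, 2, 3, 5, 7, 13, 17, 19, 29, 41}.
v=7: a=7^0·(≡6), b=7^-2·(≡4) mod 7; (6|7)=-1, (4|7)=+1; (−1)^{0·-2·3}·(-1)^-2·(+1)^0 = +1.
v=13: a=13^0·(≡8), b=13^1·(≡3) mod 13; (8|13)=-1, (3|13)=+1; (−1)^{0·1·6}·(-1)^1·(+1)^0 = -1.
v=3: a=3^0·(≡2), b=3^7·(≡2) mod 3; (2|3)=-1, (2|3)=-1; (−1)^{0·7·1}·(-1)^7·(-1)^0 = -1.
v=19: a=19^1·(≡3), b=19^1·(≡13) mod 19; (3|19)=-1, (13|19)=-1; (−1)^{1·1·9}·(-1)^1·(-1)^1 = -1.
v=2: v_2(a)=0, v_2(b)=2; units ≡ 7, 7 (mod 8); ε·ε+αω+βω = 1·1+0·0+2·0 ≡ 1  ⇒  (a,b)_2 = -1.
v=17: a=17^0·(≡5), b=17^1·(≡15) mod 17; (5|17)=-1, (15|17)=+1; (−1)^{0·1·8}·(-1)^1·(+1)^0 = -1.
v=41: a=41^0·(≡40), b=41^-2·(≡20) mod 41; (40|41)=+1, (20|41)=+1; (−1)^{0·-2·20}·(+1)^-2·(+1)^0 = +1.
v=∞: 551 > 0 and -62985 < 0  ⇒  (a,b)_∞ = +1.
v=29: a=29^1·(≡11), b=29^0·(≡15) mod 29; (11|29)=-1, (15|29)=-1; (−1)^{1·0·14}·(-1)^0·(-1)^1 = -1.
v=5: a=5^2·(≡1), b=5^1·(≡2) mod 5; (1|5)=+1, (2|5)=-1; (−1)^{2·1·2}·(+1)^1·(-1)^2 = +1.
(551, -62985 / ℚ) ramifies at {2, 3, 13, 17, 19, 29}: a division algebra.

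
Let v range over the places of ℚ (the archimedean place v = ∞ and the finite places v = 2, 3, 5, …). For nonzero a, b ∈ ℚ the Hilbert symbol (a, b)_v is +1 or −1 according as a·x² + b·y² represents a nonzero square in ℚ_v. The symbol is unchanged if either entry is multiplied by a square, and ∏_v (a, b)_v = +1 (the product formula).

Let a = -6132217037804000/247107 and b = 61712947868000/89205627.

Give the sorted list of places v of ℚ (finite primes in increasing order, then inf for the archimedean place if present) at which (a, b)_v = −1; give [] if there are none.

Mod squares: a ≡ -330, b ≡ 4290. Check v ∈ {∞, 2, 3, 5, 7, 11, 13, 17, 19, 41, 47}.
v=41: a=41^-2·(≡21), b=41^-2·(≡19) mod 41; (21|41)=+1, (19|41)=-1; (−1)^{-2·-2·20}·(+1)^-2·(-1)^-2 = +1.
v=7: a=7^-2·(≡6), b=7^-2·(≡6) mod 7; (6|7)=-1, (6|7)=-1; (−1)^{-2·-2·3}·(-1)^-2·(-1)^-2 = +1.
v=19: a=19^0·(≡8), b=19^-2·(≡15) mod 19; (8|19)=-1, (15|19)=-1; (−1)^{0·-2·9}·(-1)^-2·(-1)^0 = +1.
v=13: a=13^4·(≡6), b=13^3·(≡7) mod 13; (6|13)=-1, (7|13)=-1; (−1)^{4·3·6}·(-1)^3·(-1)^4 = -1.
v=17: a=17^0·(≡11), b=17^2·(≡11) mod 17; (11|17)=-1, (11|17)=-1; (−1)^{0·2·8}·(-1)^2·(-1)^0 = +1.
v=∞: -330 < 0 and 4290 > 0  ⇒  (a,b)_∞ = +1.
v=11: a=11^1·(≡1), b=11^1·(≡1) mod 11; (1|11)=+1, (1|11)=+1; (−1)^{1·1·5}·(+1)^1·(+1)^1 = -1.
v=2: v_2(a)=5, v_2(b)=5; units ≡ 3, 1 (mod 8); ε·ε+αω+βω = 1·0+5·0+5·1 ≡ 1  ⇒  (a,b)_2 = -1.
v=3: a=3^-1·(≡1), b=3^-1·(≡2) mod 3; (1|3)=+1, (2|3)=-1; (−1)^{-1·-1·1}·(+1)^-1·(-1)^-1 = +1.
v=47: a=47^4·(≡11), b=47^2·(≡11) mod 47; (11|47)=-1, (11|47)=-1; (−1)^{4·2·23}·(-1)^2·(-1)^4 = +1.
v=5: a=5^3·(≡4), b=5^3·(≡2) mod 5; (4|5)=+1, (2|5)=-1; (−1)^{3·3·2}·(+1)^3·(-1)^3 = -1.
(-330, 4290 / ℚ) ramifies at {2, 5, 11, 13}: a division algebra.

[2, 5, 11, 13]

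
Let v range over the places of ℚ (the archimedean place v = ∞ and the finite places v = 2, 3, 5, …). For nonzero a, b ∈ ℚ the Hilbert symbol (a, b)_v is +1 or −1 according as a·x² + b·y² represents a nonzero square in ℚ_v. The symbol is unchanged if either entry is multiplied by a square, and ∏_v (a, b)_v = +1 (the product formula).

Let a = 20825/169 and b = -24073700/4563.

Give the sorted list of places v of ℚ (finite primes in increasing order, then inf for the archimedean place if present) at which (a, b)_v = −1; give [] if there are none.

Mod squares: a ≡ 17, b ≡ -51. Check v ∈ {∞, 2, 3, 5, 7, 13, 17}.
v=2: v_2(a)=0, v_2(b)=2; units ≡ 1, 5 (mod 8); ε·ε+αω+βω = 0·0+0·1+2·0 ≡ 0  ⇒  (a,b)_2 = +1.
v=7: a=7^2·(≡5), b=7^2·(≡5) mod 7; (5|7)=-1, (5|7)=-1; (−1)^{2·2·3}·(-1)^2·(-1)^2 = +1.
v=5: a=5^2·(≡2), b=5^2·(≡4) mod 5; (2|5)=-1, (4|5)=+1; (−1)^{2·2·2}·(-1)^2·(+1)^2 = +1.
v=17: a=17^1·(≡16), b=17^3·(≡14) mod 17; (16|17)=+1, (14|17)=-1; (−1)^{1·3·8}·(+1)^3·(-1)^1 = -1.
v=13: a=13^-2·(≡12), b=13^-2·(≡12) mod 13; (12|13)=+1, (12|13)=+1; (−1)^{-2·-2·6}·(+1)^-2·(+1)^-2 = +1.
v=3: a=3^0·(≡2), b=3^-3·(≡1) mod 3; (2|3)=-1, (1|3)=+1; (−1)^{0·-3·1}·(-1)^-3·(+1)^0 = -1.
v=∞: 17 > 0 and -51 < 0  ⇒  (a,b)_∞ = +1.
Ram(17, -51) = {3, 17}; no ℚ_3-point on the conic.

[3, 17]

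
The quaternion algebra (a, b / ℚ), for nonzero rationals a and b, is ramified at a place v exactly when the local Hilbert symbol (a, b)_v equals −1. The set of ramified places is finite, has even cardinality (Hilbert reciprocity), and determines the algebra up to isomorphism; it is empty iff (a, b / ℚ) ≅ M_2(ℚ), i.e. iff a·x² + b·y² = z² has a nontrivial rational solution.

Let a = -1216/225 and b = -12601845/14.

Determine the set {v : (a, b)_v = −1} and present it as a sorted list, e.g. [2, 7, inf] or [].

(a, b) ≡ (-19, -67830) mod (ℚ^×)²; places V = {2, 3, 5, 7, 17, 19, ∞}.
(a,b)_5: α=-2, u≡1; β=1, v≡4 (mod 5); (1|5)=+1, (4|5)=+1; sign (−1)^0·+1^1·+1^-2 = +1.
(a,b)_7: α=0, u≡2; β=-1, v≡5 (mod 7); (2|7)=+1, (5|7)=-1; sign (−1)^0·+1^-1·-1^0 = +1.
(a,b)_∞: sgn(-19)=−, sgn(-67830)=−, so -1.
(a,b)_3: α=-2, u≡2; β=3, v≡1 (mod 3); (2|3)=-1, (1|3)=+1; sign (−1)^0·-1^3·+1^-2 = -1.
(a,b)_19: α=1, u≡15; β=1, v≡12 (mod 19); (15|19)=-1, (12|19)=-1; sign (−1)^1·-1^1·-1^1 = -1.
(a,b)_2: α=6, β=-1; u≡5, v≡5 (mod 8); ε(u)ε(v)=0·0, αω(v)=6·1, βω(u)=-1·1; sum ≡ 1  ⇒  -1.
(a,b)_17: α=0, u≡2; β=3, v≡5 (mod 17); (2|17)=+1, (5|17)=-1; sign (−1)^0·+1^3·-1^0 = +1.
|Ram(-19, -67830)| = 4, even; anisotropic at {2, 3, 19, ∞}.

[2, 3, 19, inf]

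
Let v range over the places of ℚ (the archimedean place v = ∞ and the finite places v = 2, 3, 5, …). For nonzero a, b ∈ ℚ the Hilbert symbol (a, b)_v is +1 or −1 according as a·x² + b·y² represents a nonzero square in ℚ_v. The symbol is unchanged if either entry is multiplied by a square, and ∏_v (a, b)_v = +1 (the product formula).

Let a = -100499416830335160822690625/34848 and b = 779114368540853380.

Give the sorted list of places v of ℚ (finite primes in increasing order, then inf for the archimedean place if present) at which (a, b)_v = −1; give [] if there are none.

[5, 7, 19, 43]

Mod squares: a ≡ -3291890, b ≡ 6196945. Check v ∈ {∞, 2, 3, 5, 7, 11, 19, 31, 37, 41, 43}.
v=7: a=7^3·(≡2), b=7^2·(≡3) mod 7; (2|7)=+1, (3|7)=-1; (−1)^{3·2·3}·(+1)^2·(-1)^3 = -1.
v=5: a=5^5·(≡3), b=5^1·(≡1) mod 5; (3|5)=-1, (1|5)=+1; (−1)^{5·1·2}·(-1)^1·(+1)^5 = -1.
v=41: a=41^3·(≡7), b=41^1·(≡14) mod 41; (7|41)=-1, (14|41)=-1; (−1)^{3·1·20}·(-1)^1·(-1)^3 = +1.
v=43: a=43^4·(≡32), b=43^3·(≡7) mod 43; (32|43)=-1, (7|43)=-1; (−1)^{4·3·21}·(-1)^3·(-1)^4 = -1.
v=31: a=31^3·(≡9), b=31^2·(≡14) mod 31; (9|31)=+1, (14|31)=+1; (−1)^{3·2·15}·(+1)^2·(+1)^3 = +1.
v=∞: -3291890 < 0 and 6196945 > 0  ⇒  (a,b)_∞ = +1.
v=37: a=37^1·(≡19), b=37^1·(≡17) mod 37; (19|37)=-1, (17|37)=-1; (−1)^{1·1·18}·(-1)^1·(-1)^1 = +1.
v=2: v_2(a)=-5, v_2(b)=2; units ≡ 7, 1 (mod 8); ε·ε+αω+βω = 1·0+-5·0+2·0 ≡ 0  ⇒  (a,b)_2 = +1.
v=11: a=11^-2·(≡1), b=11^0·(≡2) mod 11; (1|11)=+1, (2|11)=-1; (−1)^{-2·0·5}·(+1)^0·(-1)^-2 = +1.
v=3: a=3^-2·(≡1), b=3^0·(≡1) mod 3; (1|3)=+1, (1|3)=+1; (−1)^{-2·0·1}·(+1)^0·(+1)^-2 = +1.
v=19: a=19^2·(≡15), b=19^3·(≡16) mod 19; (15|19)=-1, (16|19)=+1; (−1)^{2·3·9}·(-1)^3·(+1)^2 = -1.
(-3291890, 6196945 / ℚ) ramifies at {5, 7, 19, 43}: a division algebra.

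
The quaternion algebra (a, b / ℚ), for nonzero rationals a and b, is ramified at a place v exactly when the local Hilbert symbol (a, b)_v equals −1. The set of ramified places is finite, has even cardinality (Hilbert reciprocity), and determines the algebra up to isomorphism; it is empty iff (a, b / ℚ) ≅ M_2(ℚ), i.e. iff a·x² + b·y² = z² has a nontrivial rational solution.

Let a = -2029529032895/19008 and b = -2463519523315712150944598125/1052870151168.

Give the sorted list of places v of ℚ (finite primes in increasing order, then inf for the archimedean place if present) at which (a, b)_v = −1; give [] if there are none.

[3, 7, 13, inf]

(a, b) ≡ (-15015, -39) mod (ℚ^×)²; places V = {2, 3, 5, 7, 11, 13, 17, 29, 43, 47, ∞}.
(a,b)_17: α=0, u≡4; β=-2, v≡10 (mod 17); (4|17)=+1, (10|17)=-1; sign (−1)^0·+1^-2·-1^0 = +1.
(a,b)_5: α=1, u≡2; β=4, v≡1 (mod 5); (2|5)=-1, (1|5)=+1; sign (−1)^0·-1^4·+1^1 = +1.
(a,b)_3: α=-3, u≡2; β=-5, v≡2 (mod 3); (2|3)=-1, (2|3)=-1; sign (−1)^1·-1^-5·-1^-3 = -1.
(a,b)_47: α=2, u≡32; β=2, v≡42 (mod 47); (32|47)=+1, (42|47)=+1; sign (−1)^0·+1^2·+1^2 = +1.
(a,b)_13: α=1, u≡7; β=3, v≡3 (mod 13); (7|13)=-1, (3|13)=+1; sign (−1)^0·-1^3·+1^1 = -1.
(a,b)_7: α=5, u≡2; β=10, v≡5 (mod 7); (2|7)=+1, (5|7)=-1; sign (−1)^0·+1^10·-1^5 = -1.
(a,b)_11: α=-1, u≡10; β=-4, v≡9 (mod 11); (10|11)=-1, (9|11)=+1; sign (−1)^0·-1^-4·+1^-1 = +1.
(a,b)_43: α=0, u≡17; β=4, v≡31 (mod 43); (17|43)=+1, (31|43)=+1; sign (−1)^0·+1^4·+1^0 = +1.
(a,b)_2: α=-6, β=-10; u≡1, v≡1 (mod 8); ε(u)ε(v)=0·0, αω(v)=-6·0, βω(u)=-10·0; sum ≡ 0  ⇒  +1.
(a,b)_∞: sgn(-15015)=−, sgn(-39)=−, so -1.
(a,b)_29: α=2, u≡6; β=2, v≡3 (mod 29); (6|29)=+1, (3|29)=-1; sign (−1)^0·+1^2·-1^2 = +1.
|Ram(-15015, -39)| = 4, even; anisotropic at {3, 7, 13, ∞}.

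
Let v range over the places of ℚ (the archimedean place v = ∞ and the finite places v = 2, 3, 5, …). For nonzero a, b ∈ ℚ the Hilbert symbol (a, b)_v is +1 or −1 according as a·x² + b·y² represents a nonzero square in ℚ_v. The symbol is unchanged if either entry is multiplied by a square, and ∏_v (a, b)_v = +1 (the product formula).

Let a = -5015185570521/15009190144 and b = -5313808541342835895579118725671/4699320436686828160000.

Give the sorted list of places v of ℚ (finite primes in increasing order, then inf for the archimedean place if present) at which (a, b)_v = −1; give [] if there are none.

[7, inf]

(a, b) ≡ (-1, -119) mod (ℚ^×)²; places V = {2, 3, 5, 7, 11, 13, 17, 19, 31, 41, ∞}.
(a,b)_∞: sgn(-1)=−, sgn(-119)=−, so -1.
(a,b)_7: α=2, u≡6; β=5, v≡2 (mod 7); (6|7)=-1, (2|7)=+1; sign (−1)^0·-1^5·+1^2 = -1.
(a,b)_41: α=2, u≡18; β=6, v≡1 (mod 41); (18|41)=+1, (1|41)=+1; sign (−1)^0·+1^6·+1^2 = +1.
(a,b)_13: α=-2, u≡4; β=-2, v≡8 (mod 13); (4|13)=+1, (8|13)=-1; sign (−1)^0·+1^-2·-1^-2 = +1.
(a,b)_11: α=0, u≡2; β=2, v≡7 (mod 11); (2|11)=-1, (7|11)=-1; sign (−1)^0·-1^2·-1^0 = +1.
(a,b)_3: α=6, u≡2; β=18, v≡1 (mod 3); (2|3)=-1, (1|3)=+1; sign (−1)^0·-1^18·+1^6 = +1.
(a,b)_19: α=-2, u≡18; β=-6, v≡15 (mod 19); (18|19)=-1, (15|19)=-1; sign (−1)^0·-1^-6·-1^-2 = +1.
(a,b)_5: α=0, u≡1; β=-4, v≡4 (mod 5); (1|5)=+1, (4|5)=+1; sign (−1)^0·+1^-4·+1^0 = +1.
(a,b)_31: α=-2, u≡3; β=-4, v≡9 (mod 31); (3|31)=-1, (9|31)=+1; sign (−1)^0·-1^-4·+1^-2 = +1.
(a,b)_2: α=-8, β=-10; u≡7, v≡1 (mod 8); ε(u)ε(v)=1·0, αω(v)=-8·0, βω(u)=-10·0; sum ≡ 0  ⇒  +1.
(a,b)_17: α=4, u≡13; β=5, v≡3 (mod 17); (13|17)=+1, (3|17)=-1; sign (−1)^0·+1^5·-1^4 = +1.
|Ram(-1, -119)| = 2, even; anisotropic at {7, ∞}.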